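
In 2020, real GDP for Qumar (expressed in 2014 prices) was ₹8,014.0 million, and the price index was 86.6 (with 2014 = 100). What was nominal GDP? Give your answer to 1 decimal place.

Nominal GDP = Real × (price index/100) = 8014.0 × 0.866 = 6940.12.

₹6,940.1 million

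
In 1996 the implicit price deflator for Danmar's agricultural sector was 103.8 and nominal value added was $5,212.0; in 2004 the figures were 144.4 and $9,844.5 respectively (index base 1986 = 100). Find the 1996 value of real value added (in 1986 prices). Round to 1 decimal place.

Real value added = Nominal / (implicit price deflator/100) = 5212.0 / 1.038 = 5021.19.

$5,021.2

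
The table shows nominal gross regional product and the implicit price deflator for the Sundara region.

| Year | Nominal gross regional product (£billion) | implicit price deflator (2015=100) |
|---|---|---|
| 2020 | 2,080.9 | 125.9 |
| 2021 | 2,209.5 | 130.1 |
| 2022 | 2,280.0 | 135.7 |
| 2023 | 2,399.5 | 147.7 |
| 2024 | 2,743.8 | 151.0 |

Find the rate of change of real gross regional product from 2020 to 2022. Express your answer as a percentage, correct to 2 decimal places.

1.66%

Real gross regional product 2020 = 2080.9/1.259 = 1652.82.
Real gross regional product 2022 = 2280.0/1.357 = 1680.18.
Change = 1680.18/1652.82 − 1 = 0.0166.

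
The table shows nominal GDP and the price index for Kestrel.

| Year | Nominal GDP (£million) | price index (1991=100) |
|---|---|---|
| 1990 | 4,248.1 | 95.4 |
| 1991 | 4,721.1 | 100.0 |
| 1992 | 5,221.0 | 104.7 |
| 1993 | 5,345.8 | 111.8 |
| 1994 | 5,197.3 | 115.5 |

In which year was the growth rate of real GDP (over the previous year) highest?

1991: real = 4721.1/1.000 = 4721.10; growth vs 1990 (4452.94) = 6.02%.
1992: real = 5221.0/1.047 = 4986.63; growth vs 1991 (4721.10) = 5.62%.
1993: real = 5345.8/1.118 = 4781.57; growth vs 1992 (4986.63) = -4.11%.
1994: real = 5197.3/1.155 = 4499.83; growth vs 1993 (4781.57) = -5.89%.

1991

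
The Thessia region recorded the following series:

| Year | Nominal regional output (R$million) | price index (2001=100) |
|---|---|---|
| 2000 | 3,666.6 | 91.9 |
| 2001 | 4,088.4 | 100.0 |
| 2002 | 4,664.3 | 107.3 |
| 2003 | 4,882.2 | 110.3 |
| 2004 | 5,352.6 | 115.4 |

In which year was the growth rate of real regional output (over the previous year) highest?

2002

2001: real = 4088.4/1.000 = 4088.40; growth vs 2000 (3989.77) = 2.47%.
2002: real = 4664.3/1.073 = 4346.97; growth vs 2001 (4088.40) = 6.32%.
2003: real = 4882.2/1.103 = 4426.29; growth vs 2002 (4346.97) = 1.82%.
2004: real = 5352.6/1.154 = 4638.30; growth vs 2003 (4426.29) = 4.79%.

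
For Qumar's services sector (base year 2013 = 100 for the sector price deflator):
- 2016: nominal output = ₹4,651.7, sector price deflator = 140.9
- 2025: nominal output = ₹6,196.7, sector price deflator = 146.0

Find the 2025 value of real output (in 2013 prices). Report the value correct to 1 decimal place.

Real output = Nominal / (sector price deflator/100) = 6196.7 / 1.460 = 4244.32.

₹4,244.3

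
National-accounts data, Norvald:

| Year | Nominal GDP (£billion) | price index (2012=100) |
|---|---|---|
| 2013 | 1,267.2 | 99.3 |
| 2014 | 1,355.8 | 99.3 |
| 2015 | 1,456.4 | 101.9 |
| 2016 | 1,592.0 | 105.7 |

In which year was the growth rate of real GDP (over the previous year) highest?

2014: real = 1355.8/0.993 = 1365.36; growth vs 2013 (1276.13) = 6.99%.
2015: real = 1456.4/1.019 = 1429.24; growth vs 2014 (1365.36) = 4.68%.
2016: real = 1592.0/1.057 = 1506.15; growth vs 2015 (1429.24) = 5.38%.

2014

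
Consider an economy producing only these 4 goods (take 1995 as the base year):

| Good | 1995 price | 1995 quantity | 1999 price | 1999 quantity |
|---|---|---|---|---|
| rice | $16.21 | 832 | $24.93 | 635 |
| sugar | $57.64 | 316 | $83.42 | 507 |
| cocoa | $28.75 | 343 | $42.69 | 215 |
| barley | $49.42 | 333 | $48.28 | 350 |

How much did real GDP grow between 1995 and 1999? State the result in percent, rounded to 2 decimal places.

Real GDP 1995 = Nominal GDP 1995 = 16.21·832 + 57.64·316 + 28.75·343 + 49.42·333 = 58019.07.
Real GDP 1999 (at 1995 prices) = 16.21·635 + 57.64·507 + 28.75·215 + 49.42·350 = 62995.08.
Real growth = 62995.08/58019.07 − 1 = 0.0858.

8.58%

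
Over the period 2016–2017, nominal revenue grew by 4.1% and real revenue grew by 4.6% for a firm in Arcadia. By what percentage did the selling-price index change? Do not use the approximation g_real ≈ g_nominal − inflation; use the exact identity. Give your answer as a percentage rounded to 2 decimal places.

(1 + g_nom) = (1 + g_real)(1 + π), so π = 1.0410 / 1.0460 − 1 = -0.00478.

-0.48%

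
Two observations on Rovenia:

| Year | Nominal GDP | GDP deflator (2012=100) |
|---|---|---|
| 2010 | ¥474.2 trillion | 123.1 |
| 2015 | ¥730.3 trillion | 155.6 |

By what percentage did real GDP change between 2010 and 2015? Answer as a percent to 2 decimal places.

Real GDP 2010 = 474.2 / 1.231 = 385.22.
Real GDP 2015 = 730.3 / 1.556 = 469.34.
Real growth = 469.34 / 385.22 − 1 = 0.2184.

21.84%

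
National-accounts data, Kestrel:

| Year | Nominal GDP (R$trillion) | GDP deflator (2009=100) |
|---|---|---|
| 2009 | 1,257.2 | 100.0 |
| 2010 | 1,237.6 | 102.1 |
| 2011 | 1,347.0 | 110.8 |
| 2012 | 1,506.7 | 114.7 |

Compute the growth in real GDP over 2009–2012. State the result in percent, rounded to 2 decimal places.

4.49%

Real GDP 2009 = 1257.2/1.000 = 1257.20.
Real GDP 2012 = 1506.7/1.147 = 1313.60.
Change = 1313.60/1257.20 − 1 = 0.0449.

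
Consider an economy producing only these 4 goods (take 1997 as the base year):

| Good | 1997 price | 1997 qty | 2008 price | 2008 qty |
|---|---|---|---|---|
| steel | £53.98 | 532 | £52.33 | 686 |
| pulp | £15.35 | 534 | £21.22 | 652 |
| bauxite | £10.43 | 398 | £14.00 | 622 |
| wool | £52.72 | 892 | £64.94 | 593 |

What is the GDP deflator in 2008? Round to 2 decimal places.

Nominal GDP 2008 = 52.33·686 + 21.22·652 + 14.00·622 + 64.94·593 = 96951.24.
Real GDP 2008 (at 1997 prices) = 53.98·686 + 15.35·652 + 10.43·622 + 52.72·593 = 84788.90.
Deflator = Nominal/Real × 100 = 96951.24/84788.90 × 100 = 114.344.

114.34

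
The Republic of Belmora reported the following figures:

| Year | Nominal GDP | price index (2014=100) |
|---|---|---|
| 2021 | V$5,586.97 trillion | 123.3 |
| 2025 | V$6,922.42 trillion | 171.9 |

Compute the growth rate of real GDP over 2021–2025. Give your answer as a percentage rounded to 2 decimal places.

-11.13%

Real GDP 2021 = 5586.97 / 1.233 = 4531.20.
Real GDP 2025 = 6922.42 / 1.719 = 4027.00.
Real growth = 4027.00 / 4531.20 − 1 = -0.1113.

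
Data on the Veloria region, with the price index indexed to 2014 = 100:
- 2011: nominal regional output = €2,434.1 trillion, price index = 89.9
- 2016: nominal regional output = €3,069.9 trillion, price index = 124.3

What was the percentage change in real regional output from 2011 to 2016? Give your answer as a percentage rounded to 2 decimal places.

-8.78%

Real regional output 2011 = 2434.1 / 0.899 = 2707.56.
Real regional output 2016 = 3069.9 / 1.243 = 2469.75.
Real growth = 2469.75 / 2707.56 − 1 = -0.0878.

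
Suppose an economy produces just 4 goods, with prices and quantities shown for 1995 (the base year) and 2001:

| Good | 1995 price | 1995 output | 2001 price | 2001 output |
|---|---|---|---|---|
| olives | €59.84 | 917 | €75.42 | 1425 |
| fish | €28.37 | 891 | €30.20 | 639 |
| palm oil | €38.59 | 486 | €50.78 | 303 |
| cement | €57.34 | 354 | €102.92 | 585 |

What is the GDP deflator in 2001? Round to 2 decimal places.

Nominal GDP 2001 = 75.42·1425 + 30.20·639 + 50.78·303 + 102.92·585 = 202365.84.
Real GDP 2001 (at 1995 prices) = 59.84·1425 + 28.37·639 + 38.59·303 + 57.34·585 = 148637.10.
Deflator = Nominal/Real × 100 = 202365.84/148637.10 × 100 = 136.148.

136.15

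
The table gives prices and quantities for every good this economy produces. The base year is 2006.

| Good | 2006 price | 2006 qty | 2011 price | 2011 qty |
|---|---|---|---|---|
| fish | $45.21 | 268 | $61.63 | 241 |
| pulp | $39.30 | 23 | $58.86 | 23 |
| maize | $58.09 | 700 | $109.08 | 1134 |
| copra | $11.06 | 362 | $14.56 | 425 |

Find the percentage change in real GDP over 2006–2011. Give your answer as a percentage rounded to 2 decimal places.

42.80%

Real GDP 2006 = Nominal GDP 2006 = 45.21·268 + 39.30·23 + 58.09·700 + 11.06·362 = 57686.90.
Real GDP 2011 (at 2006 prices) = 45.21·241 + 39.30·23 + 58.09·1134 + 11.06·425 = 82374.07.
Real growth = 82374.07/57686.90 − 1 = 0.4280.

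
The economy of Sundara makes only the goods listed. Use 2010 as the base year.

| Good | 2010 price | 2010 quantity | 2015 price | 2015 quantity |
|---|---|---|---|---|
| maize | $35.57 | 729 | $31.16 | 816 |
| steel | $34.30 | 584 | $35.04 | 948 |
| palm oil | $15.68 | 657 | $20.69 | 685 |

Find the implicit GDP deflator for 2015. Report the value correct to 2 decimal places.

100.74

Nominal GDP 2015 = 31.16·816 + 35.04·948 + 20.69·685 = 72817.13.
Real GDP 2015 (at 2010 prices) = 35.57·816 + 34.30·948 + 15.68·685 = 72282.32.
Deflator = Nominal/Real × 100 = 72817.13/72282.32 × 100 = 100.740.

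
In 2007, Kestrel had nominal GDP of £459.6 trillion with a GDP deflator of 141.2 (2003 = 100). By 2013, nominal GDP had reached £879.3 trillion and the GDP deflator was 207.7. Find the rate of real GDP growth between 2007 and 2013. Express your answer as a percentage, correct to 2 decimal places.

Deflate each year: 2007 → 459.6/1.412 = 325.50; 2013 → 879.3/2.077 = 423.35.
So real GDP changed by 423.35/325.50 − 1 = 0.3006, i.e. 30.06%.

30.06%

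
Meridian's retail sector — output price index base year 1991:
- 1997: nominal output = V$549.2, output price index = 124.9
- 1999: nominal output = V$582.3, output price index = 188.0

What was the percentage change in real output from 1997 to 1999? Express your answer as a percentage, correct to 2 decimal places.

-29.56%

Real output 1997 = 549.2 / 1.249 = 439.71.
Real output 1999 = 582.3 / 1.880 = 309.73.
Real growth = 309.73 / 439.71 − 1 = -0.2956.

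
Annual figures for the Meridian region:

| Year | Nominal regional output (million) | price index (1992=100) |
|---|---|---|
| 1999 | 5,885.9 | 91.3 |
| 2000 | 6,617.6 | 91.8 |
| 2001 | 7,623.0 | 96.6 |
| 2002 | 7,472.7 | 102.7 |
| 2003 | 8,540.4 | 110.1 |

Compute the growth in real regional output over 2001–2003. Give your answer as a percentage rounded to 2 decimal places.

-1.70%

Real regional output 2001 = 7623.0/0.966 = 7891.30.
Real regional output 2003 = 8540.4/1.101 = 7756.95.
Change = 7756.95/7891.30 − 1 = -0.0170.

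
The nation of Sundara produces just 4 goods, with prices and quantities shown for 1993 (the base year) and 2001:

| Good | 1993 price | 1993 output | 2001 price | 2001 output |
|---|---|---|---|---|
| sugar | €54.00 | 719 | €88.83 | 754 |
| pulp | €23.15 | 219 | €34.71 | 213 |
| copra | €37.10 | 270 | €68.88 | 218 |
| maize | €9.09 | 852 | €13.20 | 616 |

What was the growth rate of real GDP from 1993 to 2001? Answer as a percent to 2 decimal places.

-3.77%

Real GDP 1993 = Nominal GDP 1993 = 54.00·719 + 23.15·219 + 37.10·270 + 9.09·852 = 61657.53.
Real GDP 2001 (at 1993 prices) = 54.00·754 + 23.15·213 + 37.10·218 + 9.09·616 = 59334.19.
Real growth = 59334.19/61657.53 − 1 = -0.0377.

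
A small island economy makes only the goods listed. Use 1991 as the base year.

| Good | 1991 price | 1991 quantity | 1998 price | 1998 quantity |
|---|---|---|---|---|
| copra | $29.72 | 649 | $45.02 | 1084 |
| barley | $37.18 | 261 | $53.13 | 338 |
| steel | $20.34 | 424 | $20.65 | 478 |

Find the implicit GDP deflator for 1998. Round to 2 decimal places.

140.59

Nominal GDP 1998 = 45.02·1084 + 53.13·338 + 20.65·478 = 76630.32.
Real GDP 1998 (at 1991 prices) = 29.72·1084 + 37.18·338 + 20.34·478 = 54505.84.
Deflator = Nominal/Real × 100 = 76630.32/54505.84 × 100 = 140.591.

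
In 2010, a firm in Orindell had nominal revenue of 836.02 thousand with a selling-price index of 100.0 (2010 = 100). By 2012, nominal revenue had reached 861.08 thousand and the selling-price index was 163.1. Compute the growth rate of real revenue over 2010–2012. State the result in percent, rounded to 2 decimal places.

Real revenue 2010 = 836.02 / 1.000 = 836.02.
Real revenue 2012 = 861.08 / 1.631 = 527.95.
Real growth = 527.95 / 836.02 − 1 = -0.3685.

-36.85%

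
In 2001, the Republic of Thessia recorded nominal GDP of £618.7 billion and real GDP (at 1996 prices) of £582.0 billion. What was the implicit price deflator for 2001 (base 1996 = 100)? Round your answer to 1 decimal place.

106.3

implicit price deflator = (Nominal / Real) × 100 = 618.7 / 582.0 × 100 = 106.31.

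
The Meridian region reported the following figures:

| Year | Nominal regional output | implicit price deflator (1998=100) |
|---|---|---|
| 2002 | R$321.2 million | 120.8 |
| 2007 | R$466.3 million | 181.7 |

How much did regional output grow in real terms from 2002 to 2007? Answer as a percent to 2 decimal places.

-3.48%

Deflate each year: 2002 → 321.2/1.208 = 265.89; 2007 → 466.3/1.817 = 256.63.
So real regional output changed by 256.63/265.89 − 1 = -0.0348, i.e. -3.48%.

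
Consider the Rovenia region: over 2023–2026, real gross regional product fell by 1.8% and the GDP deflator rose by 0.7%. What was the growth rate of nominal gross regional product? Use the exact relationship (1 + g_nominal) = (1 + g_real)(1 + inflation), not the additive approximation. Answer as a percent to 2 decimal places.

-1.11%

(1 + g_nom) = (1 + g_real)(1 + π) = 0.9820 × 1.0070 = 0.98887.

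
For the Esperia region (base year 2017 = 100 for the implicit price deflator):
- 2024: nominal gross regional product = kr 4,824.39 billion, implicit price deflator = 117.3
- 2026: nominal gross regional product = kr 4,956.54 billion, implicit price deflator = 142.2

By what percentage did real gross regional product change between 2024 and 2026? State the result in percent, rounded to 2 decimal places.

Real gross regional product 2024 = 4824.39 / 1.173 = 4112.86.
Real gross regional product 2026 = 4956.54 / 1.422 = 3485.61.
Real growth = 3485.61 / 4112.86 − 1 = -0.1525.

-15.25%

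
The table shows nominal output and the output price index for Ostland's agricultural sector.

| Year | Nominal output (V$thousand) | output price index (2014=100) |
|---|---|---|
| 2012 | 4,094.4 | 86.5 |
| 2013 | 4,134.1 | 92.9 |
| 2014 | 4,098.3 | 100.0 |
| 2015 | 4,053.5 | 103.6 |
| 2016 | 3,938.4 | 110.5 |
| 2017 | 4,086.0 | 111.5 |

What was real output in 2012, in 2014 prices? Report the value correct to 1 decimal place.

Real output 2012 = 4094.4 / 0.865 = 4733.41.

V$4,733.4 thousand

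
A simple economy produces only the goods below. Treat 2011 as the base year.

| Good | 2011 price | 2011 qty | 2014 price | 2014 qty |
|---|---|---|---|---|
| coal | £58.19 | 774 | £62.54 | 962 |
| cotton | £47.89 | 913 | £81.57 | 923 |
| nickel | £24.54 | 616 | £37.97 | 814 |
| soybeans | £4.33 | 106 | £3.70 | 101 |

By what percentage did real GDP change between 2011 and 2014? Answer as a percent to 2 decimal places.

Real GDP 2011 = Nominal GDP 2011 = 58.19·774 + 47.89·913 + 24.54·616 + 4.33·106 = 104338.25.
Real GDP 2014 (at 2011 prices) = 58.19·962 + 47.89·923 + 24.54·814 + 4.33·101 = 120594.14.
Real growth = 120594.14/104338.25 − 1 = 0.1558.

15.58%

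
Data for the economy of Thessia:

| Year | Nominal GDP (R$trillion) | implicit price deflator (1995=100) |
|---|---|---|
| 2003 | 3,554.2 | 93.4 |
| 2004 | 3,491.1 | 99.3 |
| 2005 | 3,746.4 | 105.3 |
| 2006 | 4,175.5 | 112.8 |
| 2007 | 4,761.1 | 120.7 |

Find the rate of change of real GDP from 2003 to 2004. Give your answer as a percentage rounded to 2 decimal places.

-7.61%

Real GDP 2003 = 3554.2/0.934 = 3805.35.
Real GDP 2004 = 3491.1/0.993 = 3515.71.
Change = 3515.71/3805.35 − 1 = -0.0761.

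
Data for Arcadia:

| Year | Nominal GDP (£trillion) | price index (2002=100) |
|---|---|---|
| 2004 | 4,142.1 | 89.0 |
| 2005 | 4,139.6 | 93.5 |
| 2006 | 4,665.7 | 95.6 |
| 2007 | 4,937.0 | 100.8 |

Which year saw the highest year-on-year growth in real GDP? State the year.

2005: real = 4139.6/0.935 = 4427.38; growth vs 2004 (4654.04) = -4.87%.
2006: real = 4665.7/0.956 = 4880.44; growth vs 2005 (4427.38) = 10.23%.
2007: real = 4937.0/1.008 = 4897.82; growth vs 2006 (4880.44) = 0.36%.

2006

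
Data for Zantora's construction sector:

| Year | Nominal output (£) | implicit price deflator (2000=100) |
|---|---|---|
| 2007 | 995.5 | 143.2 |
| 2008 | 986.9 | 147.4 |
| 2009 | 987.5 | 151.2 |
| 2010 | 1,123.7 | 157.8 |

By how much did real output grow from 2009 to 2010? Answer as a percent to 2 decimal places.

9.03%

Real output 2009 = 987.5/1.512 = 653.11.
Real output 2010 = 1123.7/1.578 = 712.10.
Change = 712.10/653.11 − 1 = 0.0903.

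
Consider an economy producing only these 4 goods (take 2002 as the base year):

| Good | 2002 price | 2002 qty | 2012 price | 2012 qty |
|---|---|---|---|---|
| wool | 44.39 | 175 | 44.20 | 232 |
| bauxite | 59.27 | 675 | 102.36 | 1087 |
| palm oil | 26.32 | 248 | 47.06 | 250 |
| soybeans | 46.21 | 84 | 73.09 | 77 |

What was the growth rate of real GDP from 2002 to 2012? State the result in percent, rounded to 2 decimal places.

Real GDP 2002 = Nominal GDP 2002 = 44.39·175 + 59.27·675 + 26.32·248 + 46.21·84 = 58184.50.
Real GDP 2012 (at 2002 prices) = 44.39·232 + 59.27·1087 + 26.32·250 + 46.21·77 = 84863.14.
Real growth = 84863.14/58184.50 − 1 = 0.4585.

45.85%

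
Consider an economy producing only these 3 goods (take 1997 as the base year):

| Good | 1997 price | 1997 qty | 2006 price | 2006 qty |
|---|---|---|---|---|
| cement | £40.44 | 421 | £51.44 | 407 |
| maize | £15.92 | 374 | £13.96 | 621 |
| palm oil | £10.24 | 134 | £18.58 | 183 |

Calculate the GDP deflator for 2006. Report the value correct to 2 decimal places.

Nominal GDP 2006 = 51.44·407 + 13.96·621 + 18.58·183 = 33005.38.
Real GDP 2006 (at 1997 prices) = 40.44·407 + 15.92·621 + 10.24·183 = 28219.32.
Deflator = Nominal/Real × 100 = 33005.38/28219.32 × 100 = 116.960.

116.96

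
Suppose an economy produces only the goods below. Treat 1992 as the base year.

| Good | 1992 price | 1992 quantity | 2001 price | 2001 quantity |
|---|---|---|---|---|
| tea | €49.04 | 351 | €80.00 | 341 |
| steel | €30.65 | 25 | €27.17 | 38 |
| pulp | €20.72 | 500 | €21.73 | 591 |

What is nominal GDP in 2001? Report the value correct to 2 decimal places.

Nominal GDP 2001 = Σ (p_2001 × q_2001) = 80.00·341 + 27.17·38 + 21.73·591 = 41154.89.

€41154.89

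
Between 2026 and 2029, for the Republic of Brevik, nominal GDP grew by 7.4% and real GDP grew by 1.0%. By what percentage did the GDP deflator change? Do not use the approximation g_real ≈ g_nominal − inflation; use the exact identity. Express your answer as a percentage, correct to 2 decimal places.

6.34%

(1 + g_nom) = (1 + g_real)(1 + π), so π = 1.0740 / 1.0100 − 1 = 0.06337.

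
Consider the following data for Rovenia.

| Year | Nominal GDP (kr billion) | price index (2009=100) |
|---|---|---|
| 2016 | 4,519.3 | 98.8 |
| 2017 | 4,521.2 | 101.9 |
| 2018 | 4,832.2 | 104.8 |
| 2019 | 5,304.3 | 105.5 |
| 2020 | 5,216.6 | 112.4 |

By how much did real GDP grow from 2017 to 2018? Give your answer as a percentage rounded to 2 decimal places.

Real GDP 2017 = 4521.2/1.019 = 4436.90.
Real GDP 2018 = 4832.2/1.048 = 4610.88.
Change = 4610.88/4436.90 − 1 = 0.0392.

3.92%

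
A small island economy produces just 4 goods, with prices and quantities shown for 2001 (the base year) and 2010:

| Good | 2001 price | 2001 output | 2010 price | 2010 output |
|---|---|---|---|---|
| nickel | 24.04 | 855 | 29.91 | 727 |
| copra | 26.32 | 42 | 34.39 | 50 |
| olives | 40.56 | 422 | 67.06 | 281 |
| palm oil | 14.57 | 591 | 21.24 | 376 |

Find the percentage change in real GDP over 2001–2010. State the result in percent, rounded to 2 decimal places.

Real GDP 2001 = Nominal GDP 2001 = 24.04·855 + 26.32·42 + 40.56·422 + 14.57·591 = 47386.83.
Real GDP 2010 (at 2001 prices) = 24.04·727 + 26.32·50 + 40.56·281 + 14.57·376 = 35668.76.
Real growth = 35668.76/47386.83 − 1 = -0.2473.

-24.73%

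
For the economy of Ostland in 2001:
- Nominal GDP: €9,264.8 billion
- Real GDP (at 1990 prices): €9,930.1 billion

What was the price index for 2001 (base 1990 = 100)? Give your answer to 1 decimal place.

price index = (Nominal / Real) × 100 = 9264.8 / 9930.1 × 100 = 93.30.

93.3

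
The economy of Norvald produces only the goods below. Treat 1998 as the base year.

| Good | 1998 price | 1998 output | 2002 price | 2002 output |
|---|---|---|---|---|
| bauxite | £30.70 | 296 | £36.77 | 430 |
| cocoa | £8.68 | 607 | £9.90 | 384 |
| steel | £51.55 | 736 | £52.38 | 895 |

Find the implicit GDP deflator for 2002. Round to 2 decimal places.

Nominal GDP 2002 = 36.77·430 + 9.90·384 + 52.38·895 = 66492.80.
Real GDP 2002 (at 1998 prices) = 30.70·430 + 8.68·384 + 51.55·895 = 62671.37.
Deflator = Nominal/Real × 100 = 66492.80/62671.37 × 100 = 106.098.

106.10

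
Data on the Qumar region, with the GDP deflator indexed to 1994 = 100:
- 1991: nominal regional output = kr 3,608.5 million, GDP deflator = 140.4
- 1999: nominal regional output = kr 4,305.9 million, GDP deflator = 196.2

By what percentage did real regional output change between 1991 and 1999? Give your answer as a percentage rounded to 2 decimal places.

-14.61%

Real regional output 1991 = 3608.5 / 1.404 = 2570.16.
Real regional output 1999 = 4305.9 / 1.962 = 2194.65.
Real growth = 2194.65 / 2570.16 − 1 = -0.1461.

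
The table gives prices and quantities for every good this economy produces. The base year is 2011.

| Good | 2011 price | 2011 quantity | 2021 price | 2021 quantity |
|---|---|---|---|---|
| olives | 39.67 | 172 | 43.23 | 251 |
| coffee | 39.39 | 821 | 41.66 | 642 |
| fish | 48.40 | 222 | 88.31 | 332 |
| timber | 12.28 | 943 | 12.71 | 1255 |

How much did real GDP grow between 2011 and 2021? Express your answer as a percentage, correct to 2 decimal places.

8.52%

Real GDP 2011 = Nominal GDP 2011 = 39.67·172 + 39.39·821 + 48.40·222 + 12.28·943 = 61487.27.
Real GDP 2021 (at 2011 prices) = 39.67·251 + 39.39·642 + 48.40·332 + 12.28·1255 = 66725.75.
Real growth = 66725.75/61487.27 − 1 = 0.0852.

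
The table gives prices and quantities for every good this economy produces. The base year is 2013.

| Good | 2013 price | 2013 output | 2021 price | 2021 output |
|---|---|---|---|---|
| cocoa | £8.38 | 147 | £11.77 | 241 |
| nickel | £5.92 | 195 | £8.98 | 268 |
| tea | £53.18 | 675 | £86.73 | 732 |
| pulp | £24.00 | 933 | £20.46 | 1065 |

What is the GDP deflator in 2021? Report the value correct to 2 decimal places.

Nominal GDP 2021 = 11.77·241 + 8.98·268 + 86.73·732 + 20.46·1065 = 90519.47.
Real GDP 2021 (at 2013 prices) = 8.38·241 + 5.92·268 + 53.18·732 + 24.00·1065 = 68093.90.
Deflator = Nominal/Real × 100 = 90519.47/68093.90 × 100 = 132.933.

132.93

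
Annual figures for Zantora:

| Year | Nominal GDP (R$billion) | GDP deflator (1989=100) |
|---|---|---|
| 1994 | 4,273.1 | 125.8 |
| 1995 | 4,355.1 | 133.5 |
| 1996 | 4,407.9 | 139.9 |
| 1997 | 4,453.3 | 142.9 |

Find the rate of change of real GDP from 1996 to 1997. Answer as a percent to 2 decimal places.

Real GDP 1996 = 4407.9/1.399 = 3150.75.
Real GDP 1997 = 4453.3/1.429 = 3116.38.
Change = 3116.38/3150.75 − 1 = -0.0109.

-1.09%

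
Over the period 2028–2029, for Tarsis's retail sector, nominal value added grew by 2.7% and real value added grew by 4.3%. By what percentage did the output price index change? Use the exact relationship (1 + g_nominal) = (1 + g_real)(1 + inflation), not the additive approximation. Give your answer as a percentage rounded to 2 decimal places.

(1 + g_nom) = (1 + g_real)(1 + π), so π = 1.0270 / 1.0430 − 1 = -0.01534.

-1.53%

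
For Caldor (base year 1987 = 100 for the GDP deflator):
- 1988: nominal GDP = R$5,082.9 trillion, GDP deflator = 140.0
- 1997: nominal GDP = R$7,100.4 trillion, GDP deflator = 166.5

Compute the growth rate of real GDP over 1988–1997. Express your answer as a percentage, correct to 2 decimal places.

17.46%

Deflate each year: 1988 → 5082.9/1.400 = 3630.64; 1997 → 7100.4/1.665 = 4264.50.
So real GDP changed by 4264.50/3630.64 − 1 = 0.1746, i.e. 17.46%.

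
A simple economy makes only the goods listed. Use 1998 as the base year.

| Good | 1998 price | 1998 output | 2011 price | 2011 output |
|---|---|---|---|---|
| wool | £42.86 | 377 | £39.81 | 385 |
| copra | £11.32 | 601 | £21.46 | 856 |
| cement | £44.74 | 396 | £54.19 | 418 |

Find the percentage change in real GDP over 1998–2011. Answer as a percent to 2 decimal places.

Real GDP 1998 = Nominal GDP 1998 = 42.86·377 + 11.32·601 + 44.74·396 = 40678.58.
Real GDP 2011 (at 1998 prices) = 42.86·385 + 11.32·856 + 44.74·418 = 44892.34.
Real growth = 44892.34/40678.58 − 1 = 0.1036.

10.36%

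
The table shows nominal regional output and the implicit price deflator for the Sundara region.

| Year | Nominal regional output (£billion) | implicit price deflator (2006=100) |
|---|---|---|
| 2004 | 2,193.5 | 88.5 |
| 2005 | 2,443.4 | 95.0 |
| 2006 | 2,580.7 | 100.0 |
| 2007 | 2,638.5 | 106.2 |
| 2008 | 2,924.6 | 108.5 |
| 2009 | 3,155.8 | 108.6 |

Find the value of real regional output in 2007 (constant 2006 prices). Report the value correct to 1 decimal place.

£2,484.5 billion

Real regional output 2007 = 2638.5 / 1.062 = 2484.46.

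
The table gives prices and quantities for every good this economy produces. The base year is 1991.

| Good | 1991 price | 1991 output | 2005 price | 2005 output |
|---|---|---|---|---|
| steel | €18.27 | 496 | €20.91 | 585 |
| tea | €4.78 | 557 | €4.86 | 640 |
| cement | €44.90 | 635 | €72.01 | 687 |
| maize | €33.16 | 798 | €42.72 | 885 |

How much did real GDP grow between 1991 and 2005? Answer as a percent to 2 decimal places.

10.86%

Real GDP 1991 = Nominal GDP 1991 = 18.27·496 + 4.78·557 + 44.90·635 + 33.16·798 = 66697.56.
Real GDP 2005 (at 1991 prices) = 18.27·585 + 4.78·640 + 44.90·687 + 33.16·885 = 73940.05.
Real growth = 73940.05/66697.56 − 1 = 0.1086.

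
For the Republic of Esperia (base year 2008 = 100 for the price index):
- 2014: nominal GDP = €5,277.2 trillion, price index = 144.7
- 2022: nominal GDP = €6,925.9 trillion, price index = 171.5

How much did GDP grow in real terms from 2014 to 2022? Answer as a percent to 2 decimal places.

10.73%

Deflate each year: 2014 → 5277.2/1.447 = 3646.99; 2022 → 6925.9/1.715 = 4038.43.
So real GDP changed by 4038.43/3646.99 − 1 = 0.1073, i.e. 10.73%.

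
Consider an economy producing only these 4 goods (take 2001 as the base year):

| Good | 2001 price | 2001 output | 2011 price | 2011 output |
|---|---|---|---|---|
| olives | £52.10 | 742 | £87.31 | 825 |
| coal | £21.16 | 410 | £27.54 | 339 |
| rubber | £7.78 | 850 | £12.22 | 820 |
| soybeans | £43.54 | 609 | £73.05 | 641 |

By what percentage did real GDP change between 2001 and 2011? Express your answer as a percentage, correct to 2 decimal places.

4.95%

Real GDP 2001 = Nominal GDP 2001 = 52.10·742 + 21.16·410 + 7.78·850 + 43.54·609 = 80462.66.
Real GDP 2011 (at 2001 prices) = 52.10·825 + 21.16·339 + 7.78·820 + 43.54·641 = 84444.48.
Real growth = 84444.48/80462.66 − 1 = 0.0495.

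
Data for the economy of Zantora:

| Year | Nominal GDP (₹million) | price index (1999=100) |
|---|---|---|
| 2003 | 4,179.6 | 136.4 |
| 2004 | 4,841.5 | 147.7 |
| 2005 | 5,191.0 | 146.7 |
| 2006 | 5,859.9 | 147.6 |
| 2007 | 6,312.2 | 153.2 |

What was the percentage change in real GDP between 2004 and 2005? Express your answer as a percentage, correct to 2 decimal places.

7.95%

Real GDP 2004 = 4841.5/1.477 = 3277.93.
Real GDP 2005 = 5191.0/1.467 = 3538.51.
Change = 3538.51/3277.93 − 1 = 0.0795.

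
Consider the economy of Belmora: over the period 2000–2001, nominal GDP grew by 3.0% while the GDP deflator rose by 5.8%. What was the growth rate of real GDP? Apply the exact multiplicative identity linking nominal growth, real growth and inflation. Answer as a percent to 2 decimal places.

-2.65%

(1 + g_nom) = (1 + g_real)(1 + π), so g_real = 1.0300 / 1.0580 − 1 = -0.02647.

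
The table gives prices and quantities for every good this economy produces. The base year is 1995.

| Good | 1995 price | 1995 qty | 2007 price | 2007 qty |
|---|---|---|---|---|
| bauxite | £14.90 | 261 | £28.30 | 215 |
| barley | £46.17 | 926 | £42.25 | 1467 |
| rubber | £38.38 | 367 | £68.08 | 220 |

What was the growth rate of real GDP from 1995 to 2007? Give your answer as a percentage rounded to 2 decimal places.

Real GDP 1995 = Nominal GDP 1995 = 14.90·261 + 46.17·926 + 38.38·367 = 60727.78.
Real GDP 2007 (at 1995 prices) = 14.90·215 + 46.17·1467 + 38.38·220 = 79378.49.
Real growth = 79378.49/60727.78 − 1 = 0.3071.

30.71%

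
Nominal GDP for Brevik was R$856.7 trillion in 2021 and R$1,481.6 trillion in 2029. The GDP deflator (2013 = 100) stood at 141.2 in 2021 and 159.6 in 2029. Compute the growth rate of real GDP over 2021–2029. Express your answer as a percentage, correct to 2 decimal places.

53.00%

Real GDP 2021 = 856.7 / 1.412 = 606.73.
Real GDP 2029 = 1481.6 / 1.596 = 928.32.
Real growth = 928.32 / 606.73 − 1 = 0.5300.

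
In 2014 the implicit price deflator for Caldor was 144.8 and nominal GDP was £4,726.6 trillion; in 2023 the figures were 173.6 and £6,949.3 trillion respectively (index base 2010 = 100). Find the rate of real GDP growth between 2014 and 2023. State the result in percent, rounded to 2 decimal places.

22.63%

Real GDP 2014 = 4726.6 / 1.448 = 3264.23.
Real GDP 2023 = 6949.3 / 1.736 = 4003.05.
Real growth = 4003.05 / 3264.23 − 1 = 0.2263.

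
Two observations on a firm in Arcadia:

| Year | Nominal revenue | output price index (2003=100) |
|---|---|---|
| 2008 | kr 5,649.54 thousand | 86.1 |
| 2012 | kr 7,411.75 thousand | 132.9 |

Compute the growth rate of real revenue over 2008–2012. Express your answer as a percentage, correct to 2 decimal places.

-15.01%

Real revenue 2008 = 5649.54 / 0.861 = 6561.60.
Real revenue 2012 = 7411.75 / 1.329 = 5576.94.
Real growth = 5576.94 / 6561.60 − 1 = -0.1501.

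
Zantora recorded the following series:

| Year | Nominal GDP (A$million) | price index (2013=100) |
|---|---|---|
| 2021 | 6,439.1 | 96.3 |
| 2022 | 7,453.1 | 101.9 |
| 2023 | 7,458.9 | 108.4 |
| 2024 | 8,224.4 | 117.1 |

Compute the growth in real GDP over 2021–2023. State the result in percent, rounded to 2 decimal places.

2.91%

Real GDP 2021 = 6439.1/0.963 = 6686.50.
Real GDP 2023 = 7458.9/1.084 = 6880.90.
Change = 6880.90/6686.50 − 1 = 0.0291.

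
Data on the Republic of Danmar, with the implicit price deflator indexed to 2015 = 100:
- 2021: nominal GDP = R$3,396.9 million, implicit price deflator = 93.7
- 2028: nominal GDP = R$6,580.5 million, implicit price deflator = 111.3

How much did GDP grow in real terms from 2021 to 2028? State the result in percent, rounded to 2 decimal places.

Real GDP 2021 = 3396.9 / 0.937 = 3625.29.
Real GDP 2028 = 6580.5 / 1.113 = 5912.40.
Real growth = 5912.40 / 3625.29 − 1 = 0.6309.

63.09%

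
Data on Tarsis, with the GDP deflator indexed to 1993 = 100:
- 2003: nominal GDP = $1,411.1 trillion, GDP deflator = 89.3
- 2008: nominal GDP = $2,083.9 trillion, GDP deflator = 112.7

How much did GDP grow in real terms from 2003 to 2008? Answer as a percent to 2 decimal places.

Real GDP 2003 = 1411.1 / 0.893 = 1580.18.
Real GDP 2008 = 2083.9 / 1.127 = 1849.07.
Real growth = 1849.07 / 1580.18 − 1 = 0.1702.

17.02%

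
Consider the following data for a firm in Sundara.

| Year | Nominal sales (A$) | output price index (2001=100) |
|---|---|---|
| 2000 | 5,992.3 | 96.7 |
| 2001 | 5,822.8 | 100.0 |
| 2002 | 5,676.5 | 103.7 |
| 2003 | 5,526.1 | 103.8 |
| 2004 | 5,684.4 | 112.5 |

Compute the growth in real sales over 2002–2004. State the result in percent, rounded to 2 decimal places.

-7.69%

Real sales 2002 = 5676.5/1.037 = 5473.96.
Real sales 2004 = 5684.4/1.125 = 5052.80.
Change = 5052.80/5473.96 − 1 = -0.0769.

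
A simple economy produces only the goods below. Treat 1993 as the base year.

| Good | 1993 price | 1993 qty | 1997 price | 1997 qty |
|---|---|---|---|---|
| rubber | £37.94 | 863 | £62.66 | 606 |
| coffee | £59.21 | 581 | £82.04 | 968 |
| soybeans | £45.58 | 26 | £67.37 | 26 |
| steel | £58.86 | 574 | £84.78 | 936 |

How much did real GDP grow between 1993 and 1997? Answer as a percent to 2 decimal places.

Real GDP 1993 = Nominal GDP 1993 = 37.94·863 + 59.21·581 + 45.58·26 + 58.86·574 = 102113.95.
Real GDP 1997 (at 1993 prices) = 37.94·606 + 59.21·968 + 45.58·26 + 58.86·936 = 136584.96.
Real growth = 136584.96/102113.95 − 1 = 0.3376.

33.76%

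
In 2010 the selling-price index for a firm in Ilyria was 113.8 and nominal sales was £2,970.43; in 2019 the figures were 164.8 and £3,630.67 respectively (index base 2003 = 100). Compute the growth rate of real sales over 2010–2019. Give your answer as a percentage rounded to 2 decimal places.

Deflate each year: 2010 → 2970.43/1.138 = 2610.22; 2019 → 3630.67/1.648 = 2203.08.
So real sales changed by 2203.08/2610.22 − 1 = -0.1560, i.e. -15.60%.

-15.60%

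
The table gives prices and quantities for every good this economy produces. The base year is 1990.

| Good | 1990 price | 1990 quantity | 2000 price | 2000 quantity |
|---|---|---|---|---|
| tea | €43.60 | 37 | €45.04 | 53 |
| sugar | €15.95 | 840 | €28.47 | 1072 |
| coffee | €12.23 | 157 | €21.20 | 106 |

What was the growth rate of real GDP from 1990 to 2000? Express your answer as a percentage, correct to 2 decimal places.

22.29%

Real GDP 1990 = Nominal GDP 1990 = 43.60·37 + 15.95·840 + 12.23·157 = 16931.31.
Real GDP 2000 (at 1990 prices) = 43.60·53 + 15.95·1072 + 12.23·106 = 20705.58.
Real growth = 20705.58/16931.31 − 1 = 0.2229.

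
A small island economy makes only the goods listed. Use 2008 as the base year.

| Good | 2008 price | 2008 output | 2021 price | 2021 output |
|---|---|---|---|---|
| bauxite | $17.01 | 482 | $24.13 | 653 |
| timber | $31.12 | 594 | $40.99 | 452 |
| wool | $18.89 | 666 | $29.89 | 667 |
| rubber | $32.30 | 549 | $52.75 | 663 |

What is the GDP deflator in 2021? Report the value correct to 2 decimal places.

150.70

Nominal GDP 2021 = 24.13·653 + 40.99·452 + 29.89·667 + 52.75·663 = 89194.25.
Real GDP 2021 (at 2008 prices) = 17.01·653 + 31.12·452 + 18.89·667 + 32.30·663 = 59188.30.
Deflator = Nominal/Real × 100 = 89194.25/59188.30 × 100 = 150.696.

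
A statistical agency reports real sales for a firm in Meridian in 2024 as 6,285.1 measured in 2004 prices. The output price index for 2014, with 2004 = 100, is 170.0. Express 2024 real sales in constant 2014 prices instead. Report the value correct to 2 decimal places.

10,684.67

Real sales in 2014 prices = Real sales in 2004 prices × (P_2014/P_2004) = 6285.1 × 1.700 = 10684.67.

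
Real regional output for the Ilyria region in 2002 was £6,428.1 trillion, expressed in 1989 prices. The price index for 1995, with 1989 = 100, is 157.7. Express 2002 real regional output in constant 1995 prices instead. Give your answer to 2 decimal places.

Real regional output in 1995 prices = Real regional output in 1989 prices × (P_1995/P_1989) = 6428.1 × 1.577 = 10137.11.

£10,137.11 trillion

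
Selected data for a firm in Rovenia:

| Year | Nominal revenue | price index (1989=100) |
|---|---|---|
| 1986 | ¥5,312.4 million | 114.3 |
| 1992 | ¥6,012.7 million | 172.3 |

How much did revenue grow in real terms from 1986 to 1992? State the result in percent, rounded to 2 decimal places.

Real revenue 1986 = 5312.4 / 1.143 = 4647.77.
Real revenue 1992 = 6012.7 / 1.723 = 3489.67.
Real growth = 3489.67 / 4647.77 − 1 = -0.2492.

-24.92%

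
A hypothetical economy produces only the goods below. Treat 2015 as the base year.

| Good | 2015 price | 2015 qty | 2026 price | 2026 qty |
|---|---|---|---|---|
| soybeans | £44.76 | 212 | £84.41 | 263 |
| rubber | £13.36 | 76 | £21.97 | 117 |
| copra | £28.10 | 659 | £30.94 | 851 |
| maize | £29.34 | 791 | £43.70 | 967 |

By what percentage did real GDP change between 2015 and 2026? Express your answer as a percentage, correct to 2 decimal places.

25.64%

Real GDP 2015 = Nominal GDP 2015 = 44.76·212 + 13.36·76 + 28.10·659 + 29.34·791 = 52230.32.
Real GDP 2026 (at 2015 prices) = 44.76·263 + 13.36·117 + 28.10·851 + 29.34·967 = 65619.88.
Real growth = 65619.88/52230.32 − 1 = 0.2564.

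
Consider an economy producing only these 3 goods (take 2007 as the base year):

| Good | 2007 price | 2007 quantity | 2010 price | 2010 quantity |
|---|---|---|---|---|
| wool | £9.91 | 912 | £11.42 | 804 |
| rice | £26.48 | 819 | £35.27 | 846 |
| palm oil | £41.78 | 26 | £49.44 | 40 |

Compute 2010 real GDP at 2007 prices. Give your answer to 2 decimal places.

Real GDP 2010 = Σ (p_2007 × q_2010) = 9.91·804 + 26.48·846 + 41.78·40 = 32040.92.

£32040.92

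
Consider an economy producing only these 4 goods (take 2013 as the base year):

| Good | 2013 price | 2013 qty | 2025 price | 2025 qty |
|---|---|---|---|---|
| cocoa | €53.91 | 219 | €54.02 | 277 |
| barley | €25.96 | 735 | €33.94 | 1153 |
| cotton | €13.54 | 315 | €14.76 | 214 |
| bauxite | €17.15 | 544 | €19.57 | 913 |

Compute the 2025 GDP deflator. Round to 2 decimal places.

Nominal GDP 2025 = 54.02·277 + 33.94·1153 + 14.76·214 + 19.57·913 = 75122.41.
Real GDP 2025 (at 2013 prices) = 53.91·277 + 25.96·1153 + 13.54·214 + 17.15·913 = 63420.46.
Deflator = Nominal/Real × 100 = 75122.41/63420.46 × 100 = 118.451.

118.45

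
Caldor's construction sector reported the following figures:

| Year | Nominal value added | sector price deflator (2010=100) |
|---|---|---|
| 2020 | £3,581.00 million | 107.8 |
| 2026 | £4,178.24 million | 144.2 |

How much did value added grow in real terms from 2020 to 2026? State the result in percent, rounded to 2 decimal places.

Deflate each year: 2020 → 3581.00/1.078 = 3321.89; 2026 → 4178.24/1.442 = 2897.53.
So real value added changed by 2897.53/3321.89 − 1 = -0.1277, i.e. -12.77%.

-12.77%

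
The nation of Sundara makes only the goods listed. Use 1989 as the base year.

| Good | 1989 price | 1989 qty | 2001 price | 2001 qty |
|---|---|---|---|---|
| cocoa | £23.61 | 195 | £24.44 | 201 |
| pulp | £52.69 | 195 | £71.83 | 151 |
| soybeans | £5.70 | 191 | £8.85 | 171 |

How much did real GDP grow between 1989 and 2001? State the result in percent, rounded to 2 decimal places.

-14.35%

Real GDP 1989 = Nominal GDP 1989 = 23.61·195 + 52.69·195 + 5.70·191 = 15967.20.
Real GDP 2001 (at 1989 prices) = 23.61·201 + 52.69·151 + 5.70·171 = 13676.50.
Real growth = 13676.50/15967.20 − 1 = -0.1435.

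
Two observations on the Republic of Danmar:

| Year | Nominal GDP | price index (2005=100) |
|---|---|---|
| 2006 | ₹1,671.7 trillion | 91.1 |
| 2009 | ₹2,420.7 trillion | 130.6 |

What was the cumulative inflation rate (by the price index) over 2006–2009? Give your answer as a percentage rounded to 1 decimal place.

Price-level change = 130.6 / 91.1 − 1 = 0.4336.

43.4%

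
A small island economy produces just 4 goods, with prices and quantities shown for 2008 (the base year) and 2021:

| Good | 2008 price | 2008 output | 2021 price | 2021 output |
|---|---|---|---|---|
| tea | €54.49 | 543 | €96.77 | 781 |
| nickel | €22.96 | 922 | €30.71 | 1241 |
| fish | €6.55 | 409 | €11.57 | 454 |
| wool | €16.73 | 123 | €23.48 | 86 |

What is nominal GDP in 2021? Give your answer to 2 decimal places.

Nominal GDP 2021 = Σ (p_2021 × q_2021) = 96.77·781 + 30.71·1241 + 11.57·454 + 23.48·86 = 120960.54.

€120960.54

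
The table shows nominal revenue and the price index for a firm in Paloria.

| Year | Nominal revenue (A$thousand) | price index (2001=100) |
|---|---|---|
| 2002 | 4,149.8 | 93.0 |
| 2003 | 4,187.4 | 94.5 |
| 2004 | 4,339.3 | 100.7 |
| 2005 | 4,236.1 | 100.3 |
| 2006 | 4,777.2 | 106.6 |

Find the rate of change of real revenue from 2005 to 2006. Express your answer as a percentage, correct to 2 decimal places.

Real revenue 2005 = 4236.1/1.003 = 4223.43.
Real revenue 2006 = 4777.2/1.066 = 4481.43.
Change = 4481.43/4223.43 − 1 = 0.0611.

6.11%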